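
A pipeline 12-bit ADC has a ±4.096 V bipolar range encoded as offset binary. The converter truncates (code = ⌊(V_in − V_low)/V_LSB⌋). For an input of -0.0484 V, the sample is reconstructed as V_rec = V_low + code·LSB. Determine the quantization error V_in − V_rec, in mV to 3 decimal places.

Step size: 8.192 V ÷ 2^12 = 2.000 mV.
(V_in − V_low)/LSB = (-0.0484 − (−4.096))/0.002 = 2023.8000 → code 2023 (floor).
Reconstructed: -0.05 V.
Error = -0.0484 − (−0.05) = 0.0016 V = 1.600 mV.

1.600 mV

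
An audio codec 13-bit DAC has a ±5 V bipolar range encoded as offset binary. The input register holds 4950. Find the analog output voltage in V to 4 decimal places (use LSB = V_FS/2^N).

1.0425 V

LSB = 10 V / 2^13 = 1.221 mV.
V_out = (−5) + 4950 × 0.0012207 V = 1.04248 V.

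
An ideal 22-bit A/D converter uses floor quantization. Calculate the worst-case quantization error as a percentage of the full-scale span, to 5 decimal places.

0.00002 %

Truncating → worst-case error = 1 LSB = V_FS/2^22, so 100/4194304 = 2.38419e-05 % of full scale.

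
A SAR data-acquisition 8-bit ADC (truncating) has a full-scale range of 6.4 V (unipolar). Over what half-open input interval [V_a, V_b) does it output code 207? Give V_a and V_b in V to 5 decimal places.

[5.17500 V, 5.20000 V)

LSB = 6.4/2^8 = 25.000 mV.
V_a = V_low + 207·LSB = 5.175 V; V_b = V_low + 208·LSB = 5.2 V.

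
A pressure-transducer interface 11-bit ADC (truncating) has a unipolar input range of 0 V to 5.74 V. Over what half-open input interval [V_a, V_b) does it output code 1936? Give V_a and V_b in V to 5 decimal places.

LSB = 5.74/2^11 = 2.803 mV.
V_a = V_low + 1936·LSB = 5.42609 V; V_b = V_low + 1937·LSB = 5.4289 V.

[5.42609 V, 5.42890 V)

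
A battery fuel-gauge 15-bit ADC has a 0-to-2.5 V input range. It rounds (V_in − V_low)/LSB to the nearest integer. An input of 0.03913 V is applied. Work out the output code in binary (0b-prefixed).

code 0b1000000001 (decimal 513)

With 32768 levels over 2.5 V, one step is 76.29 µV.
Input sits at 512.885 steps above V_low.
So the output code is 513.
In binary (0b-prefixed): 0b1000000001.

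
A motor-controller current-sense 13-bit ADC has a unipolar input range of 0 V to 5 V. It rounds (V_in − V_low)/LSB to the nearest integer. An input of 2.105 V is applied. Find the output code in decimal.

LSB = 5 V / 8192 = 0.610 mV.
(2.105 − 0) / 0.000610352 = 3448.832 LSBs.
Round → code 3449.

code 3449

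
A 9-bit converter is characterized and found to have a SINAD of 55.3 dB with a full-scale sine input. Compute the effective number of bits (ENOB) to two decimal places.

8.89 bits

ENOB = (SINAD − 1.76) / 6.02 = (55.3 − 1.76)/6.02 = 8.894.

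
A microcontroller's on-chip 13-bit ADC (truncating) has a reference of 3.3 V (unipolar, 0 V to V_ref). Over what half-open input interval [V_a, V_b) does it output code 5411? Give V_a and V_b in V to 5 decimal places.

LSB = 3.3/2^13 = 402.83 µV.
V_a = V_low + 5411·LSB = 2.17972 V; V_b = V_low + 5412·LSB = 2.18013 V.

[2.17972 V, 2.18013 V)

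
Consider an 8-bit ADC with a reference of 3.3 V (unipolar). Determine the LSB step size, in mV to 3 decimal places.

Full-scale span = 3.3 V.
LSB = 3.3 / 2^8 = 3.3 / 256 = 0.0128906 V = 12.891 mV.

12.891 mV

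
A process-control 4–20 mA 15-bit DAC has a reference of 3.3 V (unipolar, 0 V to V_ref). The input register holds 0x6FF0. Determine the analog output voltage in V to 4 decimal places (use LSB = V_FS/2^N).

2.8859 V

LSB = 3.3 V / 2^15 = 100.71 µV.
Code 0x6FF0 = 28656 decimal.
V_out = 0 + 28656 × 0.000100708 V = 2.88589 V.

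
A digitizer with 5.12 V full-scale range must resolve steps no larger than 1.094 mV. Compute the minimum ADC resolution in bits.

Number of steps required ≥ 5.12 V / 1.094 mV = 4680.07.
Need 2^N ≥ 4680.07; 2^12 = 4096, 2^13 = 8192.
Minimum N = 13.

13 bits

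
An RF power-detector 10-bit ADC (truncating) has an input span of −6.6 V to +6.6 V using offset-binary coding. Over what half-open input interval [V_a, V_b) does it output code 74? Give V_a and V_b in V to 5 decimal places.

[-5.64609 V, -5.63320 V)

LSB = 13.2/2^10 = 12.891 mV.
V_a = V_low + 74·LSB = -5.64609 V; V_b = V_low + 75·LSB = -5.6332 V.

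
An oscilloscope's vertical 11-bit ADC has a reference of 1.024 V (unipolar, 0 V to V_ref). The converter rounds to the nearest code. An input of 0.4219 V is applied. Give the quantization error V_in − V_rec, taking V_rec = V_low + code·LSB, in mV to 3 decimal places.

LSB = 1.024/2^11 = 0.500 mV.
(V_in − V_low)/LSB = (0.4219 − 0)/0.0005 = 843.8000 → code 844 (round).
V_rec = 0 + 844·0.0005 = 0.422 V.
Error = 0.4219 − 0.422 = -0.0001 V = -0.100 mV.

-0.100 mV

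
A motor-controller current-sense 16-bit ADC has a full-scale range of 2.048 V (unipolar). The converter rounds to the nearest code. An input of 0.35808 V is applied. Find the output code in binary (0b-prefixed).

With 65536 levels over 2.048 V, one step is 31.25 µV.
(V_in − V_low)/LSB = (0.35808 − 0) / 3.125e-05 = 11458.560.
So the output code is 11459.
In binary (0b-prefixed): 0b10110011000011.

code 0b10110011000011 (decimal 11459)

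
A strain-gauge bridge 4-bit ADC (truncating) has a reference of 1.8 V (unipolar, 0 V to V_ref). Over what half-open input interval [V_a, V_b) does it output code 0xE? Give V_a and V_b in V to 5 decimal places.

LSB = 1.8/2^4 = 112.500 mV.
Code 0xE = 14 decimal.
V_a = V_low + 14·LSB = 1.575 V; V_b = V_low + 15·LSB = 1.6875 V.

[1.57500 V, 1.68750 V)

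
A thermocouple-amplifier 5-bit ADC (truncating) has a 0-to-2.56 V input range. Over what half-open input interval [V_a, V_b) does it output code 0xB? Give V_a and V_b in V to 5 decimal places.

LSB = 2.56/2^5 = 80.000 mV.
Code 0xB = 11 decimal.
V_a = V_low + 11·LSB = 0.88 V; V_b = V_low + 12·LSB = 0.96 V.

[0.88000 V, 0.96000 V)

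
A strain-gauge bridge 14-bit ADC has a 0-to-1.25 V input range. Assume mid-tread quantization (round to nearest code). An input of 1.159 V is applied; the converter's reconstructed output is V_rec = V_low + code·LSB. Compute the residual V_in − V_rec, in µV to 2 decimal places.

One LSB is 1.25 V / 16384 = 76.29 µV.
(V_in − V_low)/LSB = (1.159 − 0)/7.62939e-05 = 15191.2448 → code 15191 (round).
Reconstructed: 1.1589813 V.
Difference: 1.86768e-05 V → 18.68 µV.

18.68 µV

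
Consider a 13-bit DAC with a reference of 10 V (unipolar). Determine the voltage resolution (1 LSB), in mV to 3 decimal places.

1.221 mV

Full-scale span = 10 V.
LSB = 10 / 2^13 = 10 / 8192 = 0.0012207 V = 1.221 mV.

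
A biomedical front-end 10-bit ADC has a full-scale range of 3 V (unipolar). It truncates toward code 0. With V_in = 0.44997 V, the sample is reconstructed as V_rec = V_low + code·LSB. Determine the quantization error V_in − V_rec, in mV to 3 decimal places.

1.728 mV

One LSB is 3 V / 1024 = 2.930 mV.
(0.44997 − 0)/0.00292969 = 153.5898; ⌊·⌋ gives code 153.
Reconstructed: 0.44824219 V.
Difference: 0.00172781 V → 1.728 mV.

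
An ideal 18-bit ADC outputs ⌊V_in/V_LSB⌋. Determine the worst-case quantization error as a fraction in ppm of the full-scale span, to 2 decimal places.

Truncating → worst-case error = 1 LSB = V_FS/2^18, so 1e+06/262144 = 3.8147 ppm of full scale.

3.81 ppm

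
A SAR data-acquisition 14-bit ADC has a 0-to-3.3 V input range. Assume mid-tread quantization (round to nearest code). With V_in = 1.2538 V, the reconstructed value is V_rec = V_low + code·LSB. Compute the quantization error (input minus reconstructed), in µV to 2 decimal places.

-14.70 µV

One LSB is 3.3 V / 16384 = 201.42 µV.
(1.2538 − 0)/0.000201416 = 6224.9270; round gives code 6225.
Reconstructed: 1.2538147 V.
Error = 1.2538 − 1.2538147 = -1.46973e-05 V = -14.70 µV.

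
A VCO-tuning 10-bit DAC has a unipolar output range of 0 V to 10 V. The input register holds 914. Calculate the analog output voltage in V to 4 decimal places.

8.9258 V

LSB = 10 V / 2^10 = 9.766 mV.
V_out = 0 + 914 × 0.00976562 V = 8.92578 V.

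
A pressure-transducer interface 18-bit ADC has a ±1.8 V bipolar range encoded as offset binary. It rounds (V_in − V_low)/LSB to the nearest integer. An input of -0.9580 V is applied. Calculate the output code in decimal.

LSB = 3.6 V / 262144 = 13.73 µV.
(-0.9580 − (−1.8)) / 1.37329e-05 = 61312.569 LSBs.
round(61312.569) = 61313.

code 61313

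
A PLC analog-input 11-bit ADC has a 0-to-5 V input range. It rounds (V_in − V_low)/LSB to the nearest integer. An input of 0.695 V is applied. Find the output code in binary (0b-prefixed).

LSB = 5 V / 2048 = 2.441 mV.
(V_in − V_low)/LSB = (0.695 − 0) / 0.00244141 = 284.672.
Round → code 285.
In binary (0b-prefixed): 0b100011101.

code 0b100011101 (decimal 285)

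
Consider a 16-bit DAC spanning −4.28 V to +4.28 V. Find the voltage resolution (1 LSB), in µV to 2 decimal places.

Full-scale span = 8.56 V.
LSB = 8.56 / 2^16 = 8.56 / 65536 = 0.000130615 V = 130.62 µV.

130.62 µV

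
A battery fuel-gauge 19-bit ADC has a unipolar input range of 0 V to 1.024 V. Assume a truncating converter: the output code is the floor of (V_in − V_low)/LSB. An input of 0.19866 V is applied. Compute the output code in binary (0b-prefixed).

code 0b11000110101010001 (decimal 101713)

Full-scale span = 1.024 V; LSB = 1.024/2^19 = 1.95 µV.
Input sits at 101713.920 steps above V_low.
⌊·⌋(101713.920) = 101713.
In binary (0b-prefixed): 0b11000110101010001.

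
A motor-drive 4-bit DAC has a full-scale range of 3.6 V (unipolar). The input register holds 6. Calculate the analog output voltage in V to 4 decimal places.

LSB = 3.6 V / 2^4 = 225.000 mV.
V_out = 0 + 6 × 0.225 V = 1.35 V.

1.3500 V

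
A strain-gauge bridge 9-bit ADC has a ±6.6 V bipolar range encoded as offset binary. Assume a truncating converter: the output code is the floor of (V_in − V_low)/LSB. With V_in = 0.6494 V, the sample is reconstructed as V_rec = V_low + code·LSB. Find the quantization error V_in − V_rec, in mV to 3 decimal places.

One LSB is 13.2 V / 512 = 25.781 mV.
Scaled input = 281.1888 LSBs, so code = 281.
V_rec = (−6.6) + 281·0.0257812 = 0.64453125 V.
V_in − V_rec = 0.00486875 V = 4.869 mV.

4.869 mV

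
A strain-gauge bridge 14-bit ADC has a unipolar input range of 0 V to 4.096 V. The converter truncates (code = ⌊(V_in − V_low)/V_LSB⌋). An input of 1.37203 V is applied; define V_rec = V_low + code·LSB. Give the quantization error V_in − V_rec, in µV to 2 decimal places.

Step size: 4.096 V ÷ 2^14 = 250.00 µV.
Scaled input = 5488.1200 LSBs, so code = 5488.
Code 5488 maps back to 0 + 5488×0.00025 V = 1.372 V.
Error = 1.37203 − 1.372 = 3e-05 V = 30.00 µV.

30.00 µV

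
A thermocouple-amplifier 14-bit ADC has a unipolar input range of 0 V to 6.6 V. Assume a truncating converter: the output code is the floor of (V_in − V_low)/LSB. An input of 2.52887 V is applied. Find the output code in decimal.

Full-scale span = 6.6 V; LSB = 6.6/2^14 = 402.83 µV.
(V_in − V_low)/LSB = (2.52887 − 0) / 0.000402832 = 6277.728.
So the output code is 6277.

code 6277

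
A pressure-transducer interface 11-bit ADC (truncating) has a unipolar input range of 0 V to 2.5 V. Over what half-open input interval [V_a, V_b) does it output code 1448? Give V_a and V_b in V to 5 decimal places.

[1.76758 V, 1.76880 V)

LSB = 2.5/2^11 = 1.221 mV.
V_a = V_low + 1448·LSB = 1.76758 V; V_b = V_low + 1449·LSB = 1.7688 V.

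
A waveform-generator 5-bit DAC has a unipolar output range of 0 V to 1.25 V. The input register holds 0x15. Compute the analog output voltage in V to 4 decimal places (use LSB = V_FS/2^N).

0.8203 V

LSB = 1.25 V / 2^5 = 39.062 mV.
Code 0x15 = 21 decimal.
V_out = 0 + 21 × 0.0390625 V = 0.820312 V.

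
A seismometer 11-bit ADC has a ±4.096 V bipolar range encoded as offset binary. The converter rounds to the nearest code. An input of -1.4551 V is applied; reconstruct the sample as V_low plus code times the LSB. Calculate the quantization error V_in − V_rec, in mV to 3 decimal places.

0.900 mV

LSB = 8.192/2^11 = 4.000 mV.
Scaled input = 660.2250 LSBs, so code = 660.
Code 660 maps back to (−4.096) + 660×0.004 V = -1.456 V.
Error = -1.4551 − (−1.456) = 0.0009 V = 0.900 mV.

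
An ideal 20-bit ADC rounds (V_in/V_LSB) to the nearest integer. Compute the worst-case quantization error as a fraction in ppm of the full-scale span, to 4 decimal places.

0.4768 ppm

Rounding → worst-case error = ½ LSB = V_FS/2^21, so 1e+06/2097152 = 0.476837 ppm of full scale.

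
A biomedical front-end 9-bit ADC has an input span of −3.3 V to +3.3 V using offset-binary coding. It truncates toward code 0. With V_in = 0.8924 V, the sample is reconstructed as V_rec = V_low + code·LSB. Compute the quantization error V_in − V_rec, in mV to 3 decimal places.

2.947 mV

Step size: 6.6 V ÷ 2^9 = 12.891 mV.
(V_in − V_low)/LSB = (0.8924 − (−3.3))/0.0128906 = 325.2286 → code 325 (floor).
Reconstructed: 0.88945312 V.
Difference: 0.00294687 V → 2.947 mV.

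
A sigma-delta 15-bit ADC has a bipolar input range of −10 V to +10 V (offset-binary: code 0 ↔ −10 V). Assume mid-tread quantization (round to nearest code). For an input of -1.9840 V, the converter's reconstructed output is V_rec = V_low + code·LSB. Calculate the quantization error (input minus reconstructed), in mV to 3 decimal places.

One LSB is 20 V / 32768 = 0.610 mV.
(V_in − V_low)/LSB = (-1.9840 − (−10))/0.000610352 = 13133.4144 → code 13133 (round).
Reconstructed: -1.9842529 V.
Difference: 0.00025293 V → 0.253 mV.

0.253 mV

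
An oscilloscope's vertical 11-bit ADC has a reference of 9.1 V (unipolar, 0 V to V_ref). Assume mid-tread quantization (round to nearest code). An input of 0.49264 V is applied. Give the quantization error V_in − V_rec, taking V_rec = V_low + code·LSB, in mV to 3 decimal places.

-0.573 mV

One LSB is 9.1 V / 2048 = 4.443 mV.
(0.49264 − 0)/0.00444336 = 110.8711; round gives code 111.
V_rec = 0 + 111·0.00444336 = 0.49321289 V.
V_in − V_rec = -0.000572891 V = -0.573 mV.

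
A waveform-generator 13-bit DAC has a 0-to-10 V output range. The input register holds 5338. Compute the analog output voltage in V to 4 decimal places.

LSB = 10 V / 2^13 = 1.221 mV.
V_out = 0 + 5338 × 0.0012207 V = 6.51611 V.

6.5161 V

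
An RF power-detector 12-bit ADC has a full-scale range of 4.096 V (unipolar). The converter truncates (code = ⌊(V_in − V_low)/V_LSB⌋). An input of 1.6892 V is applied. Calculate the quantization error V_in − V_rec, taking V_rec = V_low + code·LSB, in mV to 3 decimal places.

0.200 mV

One LSB is 4.096 V / 4096 = 1.000 mV.
(V_in − V_low)/LSB = (1.6892 − 0)/0.001 = 1689.2000 → code 1689 (floor).
Reconstructed: 1.689 V.
Difference: 0.0002 V → 0.200 mV.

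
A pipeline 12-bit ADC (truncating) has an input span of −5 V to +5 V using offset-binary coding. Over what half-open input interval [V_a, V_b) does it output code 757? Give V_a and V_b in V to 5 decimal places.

LSB = 10/2^12 = 2.441 mV.
V_a = V_low + 757·LSB = -3.15186 V; V_b = V_low + 758·LSB = -3.14941 V.

[-3.15186 V, -3.14941 V)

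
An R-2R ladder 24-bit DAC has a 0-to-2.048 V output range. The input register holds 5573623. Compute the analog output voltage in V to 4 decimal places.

LSB = 2.048 V / 2^24 = 0.12 µV.
V_out = 0 + 5573623 × 1.2207e-07 V = 0.680374 V.

0.6804 V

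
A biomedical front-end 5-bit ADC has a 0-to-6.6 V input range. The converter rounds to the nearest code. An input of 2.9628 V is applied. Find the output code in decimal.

code 14

LSB = 6.6 V / 32 = 206.250 mV.
Input sits at 14.365 steps above V_low.
So the output code is 14.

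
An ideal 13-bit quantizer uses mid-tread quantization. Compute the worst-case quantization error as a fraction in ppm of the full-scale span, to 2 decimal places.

Rounding → worst-case error = ½ LSB = V_FS/2^14, so 1e+06/16384 = 61.0352 ppm of full scale.

61.04 ppm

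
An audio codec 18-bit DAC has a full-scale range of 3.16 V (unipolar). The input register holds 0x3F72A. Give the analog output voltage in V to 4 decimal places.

LSB = 3.16 V / 2^18 = 12.05 µV.
Code 0x3F72A = 259882 decimal.
V_out = 0 + 259882 × 1.20544e-05 V = 3.13273 V.

3.1327 V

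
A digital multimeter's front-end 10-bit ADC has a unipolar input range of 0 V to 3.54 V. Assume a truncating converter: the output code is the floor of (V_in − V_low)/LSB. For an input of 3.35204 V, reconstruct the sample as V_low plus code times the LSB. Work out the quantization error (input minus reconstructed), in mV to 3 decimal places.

Step size: 3.54 V ÷ 2^10 = 3.457 mV.
(V_in − V_low)/LSB = (3.35204 − 0)/0.00345703 = 969.6296 → code 969 (floor).
V_rec = 0 + 969·0.00345703 = 3.3498633 V.
V_in − V_rec = 0.00217672 V = 2.177 mV.

2.177 mV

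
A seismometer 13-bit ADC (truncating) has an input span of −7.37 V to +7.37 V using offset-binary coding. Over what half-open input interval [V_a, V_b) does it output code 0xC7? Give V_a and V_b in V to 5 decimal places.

LSB = 14.74/2^13 = 1.799 mV.
Code 0xC7 = 199 decimal.
V_a = V_low + 199·LSB = -7.01194 V; V_b = V_low + 200·LSB = -7.01014 V.

[-7.01194 V, -7.01014 V)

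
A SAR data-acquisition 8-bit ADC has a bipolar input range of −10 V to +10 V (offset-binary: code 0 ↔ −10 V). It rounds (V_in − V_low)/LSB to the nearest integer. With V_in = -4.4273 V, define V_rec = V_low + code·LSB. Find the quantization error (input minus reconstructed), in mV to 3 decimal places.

25.825 mV

One LSB is 20 V / 256 = 78.125 mV.
Scaled input = 71.3306 LSBs, so code = 71.
Reconstructed: -4.453125 V.
Error = -4.4273 − (−4.453125) = 0.025825 V = 25.825 mV.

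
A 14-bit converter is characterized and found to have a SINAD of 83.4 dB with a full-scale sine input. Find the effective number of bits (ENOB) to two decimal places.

13.56 bits

ENOB = (SINAD − 1.76) / 6.02 = (83.4 − 1.76)/6.02 = 13.561.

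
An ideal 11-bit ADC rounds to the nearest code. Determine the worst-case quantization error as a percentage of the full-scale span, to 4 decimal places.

0.0244 %

Rounding → worst-case error = ½ LSB = V_FS/2^12, so 100/4096 = 0.0244141 % of full scale.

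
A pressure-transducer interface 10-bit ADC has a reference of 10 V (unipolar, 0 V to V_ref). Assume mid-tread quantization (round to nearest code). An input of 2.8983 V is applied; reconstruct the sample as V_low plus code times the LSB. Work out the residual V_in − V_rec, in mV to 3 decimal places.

-2.091 mV

Step size: 10 V ÷ 2^10 = 9.766 mV.
(2.8983 − 0)/0.00976562 = 296.7859; round gives code 297.
Reconstructed: 2.9003906 V.
V_in − V_rec = -0.00209063 V = -2.091 mV.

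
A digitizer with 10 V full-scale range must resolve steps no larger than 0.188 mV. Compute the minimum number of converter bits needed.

16 bits

Number of steps required ≥ 10 V / 0.188 mV = 53191.49.
Need 2^N ≥ 53191.49; 2^15 = 32768, 2^16 = 65536.
Minimum N = 16.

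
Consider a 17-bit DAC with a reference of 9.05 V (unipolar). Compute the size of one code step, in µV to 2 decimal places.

Full-scale span = 9.05 V.
LSB = 9.05 / 2^17 = 9.05 / 131072 = 6.9046e-05 V = 69.05 µV.

69.05 µV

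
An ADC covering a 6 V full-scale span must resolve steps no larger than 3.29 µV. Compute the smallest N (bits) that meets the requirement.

Number of steps required ≥ 6 V / 3.29 µV = 1823708.21.
Need 2^N ≥ 1823708.21; 2^20 = 1048576, 2^21 = 2097152.
Minimum N = 21.

21 bits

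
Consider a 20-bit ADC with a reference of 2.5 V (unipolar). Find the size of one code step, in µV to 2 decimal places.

2.38 µV

Full-scale span = 2.5 V.
LSB = 2.5 / 2^20 = 2.5 / 1048576 = 2.38419e-06 V = 2.38 µV.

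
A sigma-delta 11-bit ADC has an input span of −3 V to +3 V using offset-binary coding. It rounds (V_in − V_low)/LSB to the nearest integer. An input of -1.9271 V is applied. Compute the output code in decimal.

code 366

Full-scale span = 6 V; LSB = 6/2^11 = 2.930 mV.
(-1.9271 − (−3)) / 0.00292969 = 366.217 LSBs.
Round → code 366.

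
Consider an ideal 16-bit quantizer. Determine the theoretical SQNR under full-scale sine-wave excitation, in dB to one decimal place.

SNR ≈ 6.02·N + 1.76 dB = 6.02·16 + 1.76 = 98.08 dB.

98.1 dB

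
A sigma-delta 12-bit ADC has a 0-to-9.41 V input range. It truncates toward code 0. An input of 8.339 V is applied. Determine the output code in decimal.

code 3629

LSB = 9.41 V / 4096 = 2.297 mV.
(8.339 − 0) / 0.00229736 = 3629.813 LSBs.
Floor → code 3629.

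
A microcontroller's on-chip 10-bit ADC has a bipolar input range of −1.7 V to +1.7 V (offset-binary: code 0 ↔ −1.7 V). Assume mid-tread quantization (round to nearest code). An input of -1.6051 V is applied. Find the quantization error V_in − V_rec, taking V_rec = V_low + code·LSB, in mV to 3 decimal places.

One LSB is 3.4 V / 1024 = 3.320 mV.
(-1.6051 − (−1.7))/0.00332031 = 28.5816; round gives code 29.
Code 29 maps back to (−1.7) + 29×0.00332031 V = -1.6037109 V.
V_in − V_rec = -0.00138906 V = -1.389 mV.

-1.389 mV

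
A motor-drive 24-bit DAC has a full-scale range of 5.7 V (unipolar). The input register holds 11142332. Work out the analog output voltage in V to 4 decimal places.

3.7856 V

LSB = 5.7 V / 2^24 = 0.34 µV.
V_out = 0 + 11142332 × 3.39746e-07 V = 3.78557 V.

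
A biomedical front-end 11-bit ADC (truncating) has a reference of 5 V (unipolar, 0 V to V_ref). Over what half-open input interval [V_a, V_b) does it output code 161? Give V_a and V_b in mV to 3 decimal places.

LSB = 5/2^11 = 2.441 mV.
V_a = V_low + 161·LSB = 0.393066 V; V_b = V_low + 162·LSB = 0.395508 V.

[393.066 mV, 395.508 mV)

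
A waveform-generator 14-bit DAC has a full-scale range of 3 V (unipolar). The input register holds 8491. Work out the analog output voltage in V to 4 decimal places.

1.5547 V

LSB = 3 V / 2^14 = 183.11 µV.
V_out = 0 + 8491 × 0.000183105 V = 1.55475 V.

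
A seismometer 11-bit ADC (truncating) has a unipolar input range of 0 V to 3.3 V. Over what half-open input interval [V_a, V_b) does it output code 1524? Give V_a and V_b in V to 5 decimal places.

[2.45566 V, 2.45728 V)

LSB = 3.3/2^11 = 1.611 mV.
V_a = V_low + 1524·LSB = 2.45566 V; V_b = V_low + 1525·LSB = 2.45728 V.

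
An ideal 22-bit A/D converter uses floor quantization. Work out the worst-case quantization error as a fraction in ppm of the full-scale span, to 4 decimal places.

Truncating → worst-case error = 1 LSB = V_FS/2^22, so 1e+06/4194304 = 0.238419 ppm of full scale.

0.2384 ppm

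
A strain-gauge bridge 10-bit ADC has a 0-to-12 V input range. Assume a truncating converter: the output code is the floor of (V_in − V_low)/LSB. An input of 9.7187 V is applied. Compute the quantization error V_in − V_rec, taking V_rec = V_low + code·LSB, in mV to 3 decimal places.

3.856 mV

One LSB is 12 V / 1024 = 11.719 mV.
(V_in − V_low)/LSB = (9.7187 − 0)/0.0117188 = 829.3291 → code 829 (floor).
V_rec = 0 + 829·0.0117188 = 9.7148438 V.
Difference: 0.00385625 V → 3.856 mV.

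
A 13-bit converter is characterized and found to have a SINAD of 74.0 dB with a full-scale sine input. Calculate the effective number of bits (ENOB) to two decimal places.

12.00 bits

ENOB = (SINAD − 1.76) / 6.02 = (74.0 − 1.76)/6.02 = 12.000.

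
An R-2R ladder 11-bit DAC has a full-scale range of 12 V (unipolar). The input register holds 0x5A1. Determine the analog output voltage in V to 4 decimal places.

LSB = 12 V / 2^11 = 5.859 mV.
Code 0x5A1 = 1441 decimal.
V_out = 0 + 1441 × 0.00585938 V = 8.44336 V.

8.4434 V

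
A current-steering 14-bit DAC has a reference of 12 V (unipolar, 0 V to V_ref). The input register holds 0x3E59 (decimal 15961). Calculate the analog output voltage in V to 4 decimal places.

LSB = 12 V / 2^14 = 0.732 mV.
Code 0x3E59 = 15961 decimal.
V_out = 0 + 15961 × 0.000732422 V = 11.6902 V.

11.6902 V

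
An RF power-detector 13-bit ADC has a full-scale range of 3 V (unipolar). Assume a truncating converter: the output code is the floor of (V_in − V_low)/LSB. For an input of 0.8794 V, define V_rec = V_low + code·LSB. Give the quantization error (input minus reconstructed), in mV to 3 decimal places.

0.128 mV

LSB = 3/2^13 = 366.21 µV.
Scaled input = 2401.3483 LSBs, so code = 2401.
Reconstructed: 0.87927246 V.
Difference: 0.000127539 V → 0.128 mV.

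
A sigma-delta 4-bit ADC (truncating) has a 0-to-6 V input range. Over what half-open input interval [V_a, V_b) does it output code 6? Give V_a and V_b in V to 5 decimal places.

LSB = 6/2^4 = 375.000 mV.
V_a = V_low + 6·LSB = 2.25 V; V_b = V_low + 7·LSB = 2.625 V.

[2.25000 V, 2.62500 V)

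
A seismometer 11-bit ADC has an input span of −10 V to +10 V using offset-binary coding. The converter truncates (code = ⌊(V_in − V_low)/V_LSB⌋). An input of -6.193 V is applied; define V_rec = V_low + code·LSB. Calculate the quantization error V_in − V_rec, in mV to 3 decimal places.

Step size: 20 V ÷ 2^11 = 9.766 mV.
(-6.193 − (−10))/0.00976562 = 389.8368; ⌊·⌋ gives code 389.
Reconstructed: -6.2011719 V.
V_in − V_rec = 0.00817188 V = 8.172 mV.

8.172 mV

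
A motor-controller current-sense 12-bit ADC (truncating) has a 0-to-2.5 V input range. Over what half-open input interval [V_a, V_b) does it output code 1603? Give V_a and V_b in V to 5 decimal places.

LSB = 2.5/2^12 = 0.610 mV.
V_a = V_low + 1603·LSB = 0.978394 V; V_b = V_low + 1604·LSB = 0.979004 V.

[0.97839 V, 0.97900 V)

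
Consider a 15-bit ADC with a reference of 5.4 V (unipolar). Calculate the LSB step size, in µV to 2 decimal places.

164.79 µV

Full-scale span = 5.4 V.
LSB = 5.4 / 2^15 = 5.4 / 32768 = 0.000164795 V = 164.79 µV.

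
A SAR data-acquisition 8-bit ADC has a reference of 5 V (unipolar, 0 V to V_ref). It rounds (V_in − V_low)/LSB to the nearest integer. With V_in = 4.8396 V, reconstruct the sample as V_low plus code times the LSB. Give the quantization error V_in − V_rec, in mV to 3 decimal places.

-4.150 mV

One LSB is 5 V / 256 = 19.531 mV.
(V_in − V_low)/LSB = (4.8396 − 0)/0.0195312 = 247.7875 → code 248 (round).
Reconstructed: 4.84375 V.
Error = 4.8396 − 4.84375 = -0.00415 V = -4.150 mV.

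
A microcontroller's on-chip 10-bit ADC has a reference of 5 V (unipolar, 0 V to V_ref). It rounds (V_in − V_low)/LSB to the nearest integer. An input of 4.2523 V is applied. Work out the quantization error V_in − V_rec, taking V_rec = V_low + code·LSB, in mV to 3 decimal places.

-0.630 mV

One LSB is 5 V / 1024 = 4.883 mV.
(V_in − V_low)/LSB = (4.2523 − 0)/0.00488281 = 870.8710 → code 871 (round).
Code 871 maps back to 0 + 871×0.00488281 V = 4.2529297 V.
Difference: -0.000629688 V → -0.630 mV.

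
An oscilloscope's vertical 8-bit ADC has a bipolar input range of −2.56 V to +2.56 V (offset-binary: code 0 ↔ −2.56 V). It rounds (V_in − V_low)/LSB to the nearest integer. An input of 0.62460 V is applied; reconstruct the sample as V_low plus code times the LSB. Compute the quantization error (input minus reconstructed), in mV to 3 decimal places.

4.600 mV

Step size: 5.12 V ÷ 2^8 = 20.000 mV.
(V_in − V_low)/LSB = (0.62460 − (−2.56))/0.02 = 159.2300 → code 159 (round).
Reconstructed: 0.62 V.
Error = 0.62460 − 0.62 = 0.0046 V = 4.600 mV.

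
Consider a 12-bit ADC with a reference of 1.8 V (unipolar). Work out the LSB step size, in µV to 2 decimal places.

Full-scale span = 1.8 V.
LSB = 1.8 / 2^12 = 1.8 / 4096 = 0.000439453 V = 439.45 µV.

439.45 µV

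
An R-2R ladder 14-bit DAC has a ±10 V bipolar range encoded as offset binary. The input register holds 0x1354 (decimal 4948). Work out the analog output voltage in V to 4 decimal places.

LSB = 20 V / 2^14 = 1.221 mV.
Code 0x1354 = 4948 decimal.
V_out = (−10) + 4948 × 0.0012207 V = -3.95996 V.

-3.9600 V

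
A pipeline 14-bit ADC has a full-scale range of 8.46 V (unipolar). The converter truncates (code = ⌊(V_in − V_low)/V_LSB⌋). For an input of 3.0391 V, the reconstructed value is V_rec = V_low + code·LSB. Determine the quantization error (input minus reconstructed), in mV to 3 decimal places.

0.337 mV

Step size: 8.46 V ÷ 2^14 = 0.516 mV.
(V_in − V_low)/LSB = (3.0391 − 0)/0.000516357 = 5885.6518 → code 5885 (floor).
Reconstructed: 3.0387634 V.
Error = 3.0391 − 3.0387634 = 0.000336572 V = 0.337 mV.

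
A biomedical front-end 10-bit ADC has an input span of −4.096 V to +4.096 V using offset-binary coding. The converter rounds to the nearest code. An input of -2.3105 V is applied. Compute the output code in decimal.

code 223

LSB = 8.192 V / 1024 = 8.000 mV.
(-2.3105 − (−4.096)) / 0.008 = 223.188 LSBs.
So the output code is 223.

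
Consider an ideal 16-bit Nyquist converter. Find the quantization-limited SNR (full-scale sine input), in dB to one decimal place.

SNR ≈ 6.02·N + 1.76 dB = 6.02·16 + 1.76 = 98.08 dB.

98.1 dB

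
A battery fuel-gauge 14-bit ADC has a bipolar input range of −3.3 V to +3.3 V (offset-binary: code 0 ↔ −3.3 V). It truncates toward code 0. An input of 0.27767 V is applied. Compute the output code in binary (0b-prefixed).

With 16384 levels over 6.6 V, one step is 402.83 µV.
(0.27767 − (−3.3)) / 0.000402832 = 8881.295 LSBs.
So the output code is 8881.
In binary (0b-prefixed): 0b10001010110001.

code 0b10001010110001 (decimal 8881)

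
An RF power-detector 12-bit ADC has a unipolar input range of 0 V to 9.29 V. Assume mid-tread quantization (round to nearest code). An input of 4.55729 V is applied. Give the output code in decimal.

code 2009

Full-scale span = 9.29 V; LSB = 9.29/2^12 = 2.268 mV.
(4.55729 − 0) / 0.00226807 = 2009.328 LSBs.
Round → code 2009.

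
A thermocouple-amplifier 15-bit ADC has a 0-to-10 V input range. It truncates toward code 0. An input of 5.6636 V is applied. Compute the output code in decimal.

code 18558

LSB = 10 V / 32768 = 305.18 µV.
(5.6636 − 0) / 0.000305176 = 18558.484 LSBs.
Floor → code 18558.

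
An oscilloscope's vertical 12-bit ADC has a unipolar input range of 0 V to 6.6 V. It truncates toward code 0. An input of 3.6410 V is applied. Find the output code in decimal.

code 2259

With 4096 levels over 6.6 V, one step is 1.611 mV.
(V_in − V_low)/LSB = (3.6410 − 0) / 0.00161133 = 2259.627.
So the output code is 2259.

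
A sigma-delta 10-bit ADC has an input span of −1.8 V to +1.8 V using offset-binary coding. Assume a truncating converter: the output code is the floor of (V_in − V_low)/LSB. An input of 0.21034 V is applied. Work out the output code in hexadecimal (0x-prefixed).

code 0x23B (decimal 571)

LSB = 3.6 V / 1024 = 3.516 mV.
(0.21034 − (−1.8)) / 0.00351563 = 571.830 LSBs.
So the output code is 571.
In hexadecimal (0x-prefixed): 0x23B.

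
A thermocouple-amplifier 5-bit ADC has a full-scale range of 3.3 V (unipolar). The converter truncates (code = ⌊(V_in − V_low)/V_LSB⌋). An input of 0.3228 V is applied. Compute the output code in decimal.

code 3

LSB = 3.3 V / 32 = 103.125 mV.
Input sits at 3.130 steps above V_low.
Floor → code 3.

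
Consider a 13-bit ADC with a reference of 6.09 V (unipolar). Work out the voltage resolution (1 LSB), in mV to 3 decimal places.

0.743 mV

Full-scale span = 6.09 V.
LSB = 6.09 / 2^13 = 6.09 / 8192 = 0.000743408 V = 0.743 mV.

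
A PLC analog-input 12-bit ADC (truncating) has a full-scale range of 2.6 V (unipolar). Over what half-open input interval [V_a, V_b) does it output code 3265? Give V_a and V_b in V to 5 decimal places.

LSB = 2.6/2^12 = 0.635 mV.
V_a = V_low + 3265·LSB = 2.07251 V; V_b = V_low + 3266·LSB = 2.07314 V.

[2.07251 V, 2.07314 V)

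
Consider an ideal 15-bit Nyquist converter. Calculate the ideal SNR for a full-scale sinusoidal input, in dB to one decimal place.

92.1 dB

SNR ≈ 6.02·N + 1.76 dB = 6.02·15 + 1.76 = 92.06 dB.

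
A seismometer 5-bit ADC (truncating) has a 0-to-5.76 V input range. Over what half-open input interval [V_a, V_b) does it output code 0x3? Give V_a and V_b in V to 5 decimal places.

LSB = 5.76/2^5 = 180.000 mV.
Code 0x3 = 3 decimal.
V_a = V_low + 3·LSB = 0.54 V; V_b = V_low + 4·LSB = 0.72 V.

[0.54000 V, 0.72000 V)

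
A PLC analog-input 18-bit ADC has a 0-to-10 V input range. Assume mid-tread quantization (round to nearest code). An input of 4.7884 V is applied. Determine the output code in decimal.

LSB = 10 V / 262144 = 38.15 µV.
(4.7884 − 0) / 3.8147e-05 = 125525.033 LSBs.
round(125525.033) = 125525.

code 125525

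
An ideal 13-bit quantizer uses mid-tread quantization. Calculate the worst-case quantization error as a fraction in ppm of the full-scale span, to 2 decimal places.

61.04 ppm

Rounding → worst-case error = ½ LSB = V_FS/2^14, so 1e+06/16384 = 61.0352 ppm of full scale.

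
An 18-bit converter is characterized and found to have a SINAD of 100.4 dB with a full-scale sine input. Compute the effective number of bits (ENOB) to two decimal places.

16.39 bits

ENOB = (SINAD − 1.76) / 6.02 = (100.4 − 1.76)/6.02 = 16.385.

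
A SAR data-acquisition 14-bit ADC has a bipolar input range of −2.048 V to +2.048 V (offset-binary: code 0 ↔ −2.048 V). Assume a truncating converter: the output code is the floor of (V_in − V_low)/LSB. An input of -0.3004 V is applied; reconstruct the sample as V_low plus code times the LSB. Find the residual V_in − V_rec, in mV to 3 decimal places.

0.100 mV

LSB = 4.096/2^14 = 250.00 µV.
Scaled input = 6990.4000 LSBs, so code = 6990.
Code 6990 maps back to (−2.048) + 6990×0.00025 V = -0.3005 V.
V_in − V_rec = 0.0001 V = 0.100 mV.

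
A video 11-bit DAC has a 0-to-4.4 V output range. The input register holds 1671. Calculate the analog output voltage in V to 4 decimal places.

LSB = 4.4 V / 2^11 = 2.148 mV.
V_out = 0 + 1671 × 0.00214844 V = 3.59004 V.

3.5900 V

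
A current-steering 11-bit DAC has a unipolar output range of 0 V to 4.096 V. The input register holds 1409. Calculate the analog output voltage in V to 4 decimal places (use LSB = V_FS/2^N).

2.8180 V

LSB = 4.096 V / 2^11 = 2.000 mV.
V_out = 0 + 1409 × 0.002 V = 2.818 V.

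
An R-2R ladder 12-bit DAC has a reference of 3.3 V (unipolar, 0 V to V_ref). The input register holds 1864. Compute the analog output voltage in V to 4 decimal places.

LSB = 3.3 V / 2^12 = 0.806 mV.
V_out = 0 + 1864 × 0.000805664 V = 1.50176 V.

1.5018 V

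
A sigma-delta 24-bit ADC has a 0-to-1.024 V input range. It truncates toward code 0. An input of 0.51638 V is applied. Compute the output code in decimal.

LSB = 1.024 V / 16777216 = 0.06 µV.
(V_in − V_low)/LSB = (0.51638 − 0) / 6.10352e-08 = 8460369.920.
Floor → code 8460369.

code 8460369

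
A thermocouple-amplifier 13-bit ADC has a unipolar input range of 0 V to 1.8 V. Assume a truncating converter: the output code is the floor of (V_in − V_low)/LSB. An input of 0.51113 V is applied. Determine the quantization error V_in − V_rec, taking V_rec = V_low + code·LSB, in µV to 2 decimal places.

One LSB is 1.8 V / 8192 = 219.73 µV.
(0.51113 − 0)/0.000219727 = 2326.2094; ⌊·⌋ gives code 2326.
Code 2326 maps back to 0 + 2326×0.000219727 V = 0.51108398 V.
V_in − V_rec = 4.60156e-05 V = 46.02 µV.

46.02 µV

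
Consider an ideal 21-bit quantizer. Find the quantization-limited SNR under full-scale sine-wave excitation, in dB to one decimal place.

128.2 dB

SNR ≈ 6.02·N + 1.76 dB = 6.02·21 + 1.76 = 128.18 dB.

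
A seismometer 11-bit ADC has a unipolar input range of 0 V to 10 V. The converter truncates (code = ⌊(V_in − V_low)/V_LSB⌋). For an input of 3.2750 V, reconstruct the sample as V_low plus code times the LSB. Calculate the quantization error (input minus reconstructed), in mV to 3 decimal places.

One LSB is 10 V / 2048 = 4.883 mV.
(3.2750 − 0)/0.00488281 = 670.7200; ⌊·⌋ gives code 670.
Code 670 maps back to 0 + 670×0.00488281 V = 3.2714844 V.
Difference: 0.00351563 V → 3.516 mV.

3.516 mV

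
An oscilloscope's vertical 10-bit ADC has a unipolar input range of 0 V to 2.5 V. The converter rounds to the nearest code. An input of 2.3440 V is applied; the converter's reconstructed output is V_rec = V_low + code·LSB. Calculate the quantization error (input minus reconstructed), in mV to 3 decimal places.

0.250 mV

One LSB is 2.5 V / 1024 = 2.441 mV.
(2.3440 − 0)/0.00244141 = 960.1024; round gives code 960.
Code 960 maps back to 0 + 960×0.00244141 V = 2.34375 V.
Error = 2.3440 − 2.34375 = 0.00025 V = 0.250 mV.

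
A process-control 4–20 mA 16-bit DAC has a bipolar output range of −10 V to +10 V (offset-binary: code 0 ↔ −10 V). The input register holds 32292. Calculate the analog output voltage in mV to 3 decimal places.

-145.264 mV

LSB = 20 V / 2^16 = 305.18 µV.
V_out = (−10) + 32292 × 0.000305176 V = -0.145264 V.
= -145.264 mV.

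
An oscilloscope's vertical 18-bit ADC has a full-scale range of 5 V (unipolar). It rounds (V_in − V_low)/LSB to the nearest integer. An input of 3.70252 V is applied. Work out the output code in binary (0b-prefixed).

LSB = 5 V / 262144 = 19.07 µV.
Input sits at 194118.681 steps above V_low.
round(194118.681) = 194119.
In binary (0b-prefixed): 0b101111011001000111.

code 0b101111011001000111 (decimal 194119)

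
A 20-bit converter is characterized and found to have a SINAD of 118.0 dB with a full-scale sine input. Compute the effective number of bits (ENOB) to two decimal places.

ENOB = (SINAD − 1.76) / 6.02 = (118.0 − 1.76)/6.02 = 19.309.

19.31 bits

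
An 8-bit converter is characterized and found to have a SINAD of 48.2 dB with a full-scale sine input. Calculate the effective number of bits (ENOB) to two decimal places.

ENOB = (SINAD − 1.76) / 6.02 = (48.2 − 1.76)/6.02 = 7.714.

7.71 bits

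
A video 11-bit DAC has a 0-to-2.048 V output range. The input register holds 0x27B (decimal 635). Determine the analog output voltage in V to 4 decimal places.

0.6350 V

LSB = 2.048 V / 2^11 = 1.000 mV.
Code 0x27B = 635 decimal.
V_out = 0 + 635 × 0.001 V = 0.635 V.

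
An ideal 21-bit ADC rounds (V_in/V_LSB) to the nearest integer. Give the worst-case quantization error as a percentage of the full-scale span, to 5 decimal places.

Rounding → worst-case error = ½ LSB = V_FS/2^22, so 100/4194304 = 2.38419e-05 % of full scale.

0.00002 %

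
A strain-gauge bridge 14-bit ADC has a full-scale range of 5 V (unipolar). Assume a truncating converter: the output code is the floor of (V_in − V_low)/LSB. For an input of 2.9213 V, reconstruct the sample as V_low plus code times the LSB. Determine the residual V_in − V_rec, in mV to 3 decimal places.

One LSB is 5 V / 16384 = 305.18 µV.
(2.9213 − 0)/0.000305176 = 9572.5158; ⌊·⌋ gives code 9572.
V_rec = 0 + 9572·0.000305176 = 2.9211426 V.
V_in − V_rec = 0.000157422 V = 0.157 mV.

0.157 mV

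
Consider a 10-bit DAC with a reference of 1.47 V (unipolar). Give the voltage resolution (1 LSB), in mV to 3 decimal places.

1.436 mV

Full-scale span = 1.47 V.
LSB = 1.47 / 2^10 = 1.47 / 1024 = 0.00143555 V = 1.436 mV.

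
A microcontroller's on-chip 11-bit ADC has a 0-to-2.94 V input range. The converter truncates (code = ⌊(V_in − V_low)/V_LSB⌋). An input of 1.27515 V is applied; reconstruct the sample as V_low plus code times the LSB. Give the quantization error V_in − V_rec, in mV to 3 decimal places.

0.384 mV

LSB = 2.94/2^11 = 1.436 mV.
(1.27515 − 0)/0.00143555 = 888.2678; ⌊·⌋ gives code 888.
V_rec = 0 + 888·0.00143555 = 1.2747656 V.
V_in − V_rec = 0.000384375 V = 0.384 mV.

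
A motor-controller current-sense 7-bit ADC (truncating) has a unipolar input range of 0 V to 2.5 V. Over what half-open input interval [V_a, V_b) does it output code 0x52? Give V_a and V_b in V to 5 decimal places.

[1.60156 V, 1.62109 V)

LSB = 2.5/2^7 = 19.531 mV.
Code 0x52 = 82 decimal.
V_a = V_low + 82·LSB = 1.60156 V; V_b = V_low + 83·LSB = 1.62109 V.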